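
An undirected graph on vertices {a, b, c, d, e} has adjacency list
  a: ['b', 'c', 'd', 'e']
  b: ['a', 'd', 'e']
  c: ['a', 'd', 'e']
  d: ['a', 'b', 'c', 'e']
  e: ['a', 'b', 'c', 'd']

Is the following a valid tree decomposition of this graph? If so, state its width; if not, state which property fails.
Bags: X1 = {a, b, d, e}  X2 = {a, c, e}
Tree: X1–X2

No — edge (d,c) lies in no bag.

A tree decomposition must satisfy three properties: every vertex lies in some bag; for every edge, both endpoints lie together in some bag; and for every vertex, the bags containing it form a connected subtree. Here edge (d,c) lies in no bag, so the decomposition is invalid.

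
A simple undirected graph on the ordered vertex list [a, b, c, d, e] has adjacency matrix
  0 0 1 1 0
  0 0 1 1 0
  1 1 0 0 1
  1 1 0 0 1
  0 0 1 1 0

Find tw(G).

2

A width-2 tree decomposition is:
Bags: B1 = {c, d, e}  B2 = {a, c, d}  B3 = {b, c, d}
Tree: B1–B2, B2–B3
Every bag has size at most 3, so the width is 3 − 1 = 2 and tw(G) ≤ 2. For the lower bound, G contains the cycle e–d–a–c–e, so G is not a forest; only forests have treewidth ≤ 1, hence tw(G) ≥ 2. Therefore the treewidth is 2.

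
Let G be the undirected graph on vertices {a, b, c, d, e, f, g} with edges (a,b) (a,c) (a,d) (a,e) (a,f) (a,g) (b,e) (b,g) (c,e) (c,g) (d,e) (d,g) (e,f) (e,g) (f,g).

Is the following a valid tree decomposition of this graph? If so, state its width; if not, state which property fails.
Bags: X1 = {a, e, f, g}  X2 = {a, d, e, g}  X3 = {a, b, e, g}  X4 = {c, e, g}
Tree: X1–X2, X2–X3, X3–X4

A tree decomposition must satisfy three properties: every vertex lies in some bag; for every edge, both endpoints lie together in some bag; and for every vertex, the bags containing it form a connected subtree. Here edge (a,c) lies in no bag, so the decomposition is invalid.

No — edge (a,c) lies in no bag.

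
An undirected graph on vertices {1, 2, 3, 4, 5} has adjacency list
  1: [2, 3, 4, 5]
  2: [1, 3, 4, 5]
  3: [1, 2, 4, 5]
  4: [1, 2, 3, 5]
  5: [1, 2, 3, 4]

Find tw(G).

4

A width-4 tree decomposition is:
Bags: B1 = {1, 2, 3, 4, 5}
Tree: (single bag)
With just one bag of size 5, the width is 5 − 1 = 4, so tw(G) ≤ 4. For the lower bound, the 5 vertices {1, 2, 3, 4, 5} are pairwise adjacent, and any tree decomposition puts a clique entirely inside one bag — forcing width ≥ 4. Therefore the treewidth is 4.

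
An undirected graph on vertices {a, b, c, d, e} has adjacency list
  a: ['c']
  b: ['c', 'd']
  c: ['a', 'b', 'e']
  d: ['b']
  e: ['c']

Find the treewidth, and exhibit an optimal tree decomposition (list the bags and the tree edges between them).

Treewidth 1.
One optimal decomposition is:
Bags: B1 = {a, c}  B2 = {b, c}  B3 = {c, e}  B4 = {b, d}
Tree: B1–B2, B1–B3, B2–B4

Each bag holds 2 vertices, so the decomposition has width 1, which upper-bounds the treewidth. G has an edge, so its treewidth is at least 1. Combining the bounds, tw(G) = 1.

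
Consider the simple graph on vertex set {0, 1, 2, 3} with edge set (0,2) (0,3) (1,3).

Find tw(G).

1

A width-1 tree decomposition is:
Bags: B1 = {0, 2}  B2 = {0, 3}  B3 = {1, 3}
Tree: B1–B2, B2–B3
The largest bag has 2 vertices, giving width 1; this decomposition certifies tw(G) ≤ 1. G has an edge, so its treewidth is at least 1. Hence tw(G) = 1 exactly.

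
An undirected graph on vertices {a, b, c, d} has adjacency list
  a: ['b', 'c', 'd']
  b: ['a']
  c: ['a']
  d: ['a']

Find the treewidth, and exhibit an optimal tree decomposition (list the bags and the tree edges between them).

Every bag has size at most 2, so the width is 2 − 1 = 1 and tw(G) ≤ 1. G has an edge, so its treewidth is at least 1. Combining the bounds, tw(G) = 1.

Treewidth 1.
Bags: B1 = {a, b}  B2 = {a, c}  B3 = {a, d}
Tree: B1–B2, B1–B3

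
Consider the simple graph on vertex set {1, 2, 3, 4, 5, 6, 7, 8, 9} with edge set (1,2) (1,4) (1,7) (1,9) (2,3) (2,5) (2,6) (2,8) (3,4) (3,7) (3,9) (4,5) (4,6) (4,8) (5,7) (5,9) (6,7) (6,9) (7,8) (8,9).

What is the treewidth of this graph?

A width-4 tree decomposition is:
Bags: B1 = {2, 3, 4, 7, 9}  B2 = {1, 2, 4, 7, 9}  B3 = {2, 4, 6, 7, 9}  B4 = {2, 4, 5, 7, 9}  B5 = {2, 4, 7, 8, 9}
Tree: B1–B2, B2–B3, B3–B4, B4–B5
Every bag has size at most 5, so the width is 5 − 1 = 4 and tw(G) ≤ 4. For the lower bound: the 5 vertex sets {2,3}, {1,4}, {6,7}, {9}, {5} are disjoint, each induces a connected subgraph, and every pair is joined by at least one edge of G. Contracting each set to a single vertex therefore yields K_{5} as a minor, and since treewidth is minor-monotone, tw(G) ≥ tw(K_{5}) = 4. Therefore the treewidth is 4.

4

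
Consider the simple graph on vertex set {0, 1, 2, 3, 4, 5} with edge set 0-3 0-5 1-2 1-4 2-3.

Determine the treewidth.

A width-1 tree decomposition is:
Bags: B1 = {1, 4}  B2 = {1, 2}  B3 = {2, 3}  B4 = {0, 3}  B5 = {0, 5}
Tree: B1–B2, B2–B3, B3–B4, B4–B5
Each bag holds 2 vertices, so the decomposition has width 1, which upper-bounds the treewidth. Any graph with an edge has treewidth ≥ 1, and G has the edge 4–1. Hence tw(G) = 1 exactly.

1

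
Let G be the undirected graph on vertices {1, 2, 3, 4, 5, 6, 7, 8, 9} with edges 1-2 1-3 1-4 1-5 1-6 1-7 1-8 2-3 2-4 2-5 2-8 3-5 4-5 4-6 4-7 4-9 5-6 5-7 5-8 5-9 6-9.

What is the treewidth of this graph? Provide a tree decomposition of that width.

Treewidth 3.
One optimal decomposition is:
Bags: B1 = {1, 4, 5, 7}  B2 = {1, 4, 5, 6}  B3 = {4, 5, 6, 9}  B4 = {1, 2, 4, 5}  B5 = {1, 2, 3, 5}  B6 = {1, 2, 5, 8}
Tree: B1–B2, B2–B3, B2–B4, B4–B5, B5–B6

Each bag holds 4 vertices, so the decomposition has width 3, which upper-bounds the treewidth. For the lower bound, the 4 vertices {1, 2, 5, 8} are pairwise adjacent, and any tree decomposition puts a clique entirely inside one bag — forcing width ≥ 3. Combining the bounds, tw(G) = 3.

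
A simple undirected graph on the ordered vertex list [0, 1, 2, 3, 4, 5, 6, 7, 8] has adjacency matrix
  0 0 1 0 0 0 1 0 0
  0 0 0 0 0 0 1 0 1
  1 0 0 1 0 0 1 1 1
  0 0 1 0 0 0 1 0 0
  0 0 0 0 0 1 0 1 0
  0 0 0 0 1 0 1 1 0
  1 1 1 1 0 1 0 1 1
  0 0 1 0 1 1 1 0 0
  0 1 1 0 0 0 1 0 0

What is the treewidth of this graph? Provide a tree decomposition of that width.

The largest bag has 3 vertices, giving width 2; this decomposition certifies tw(G) ≤ 2. For the lower bound, the 3 vertices {4, 5, 7} are pairwise adjacent, and any tree decomposition puts a clique entirely inside one bag — forcing width ≥ 2. The upper and lower bounds meet at 2, so that is the treewidth.

Treewidth 2.
Bags: B1 = {2, 6, 7}  B2 = {5, 6, 7}  B3 = {4, 5, 7}  B4 = {0, 2, 6}  B5 = {2, 3, 6}  B6 = {2, 6, 8}  B7 = {1, 6, 8}
Tree: B1–B2, B2–B3, B1–B4, B1–B5, B4–B6, B6–B7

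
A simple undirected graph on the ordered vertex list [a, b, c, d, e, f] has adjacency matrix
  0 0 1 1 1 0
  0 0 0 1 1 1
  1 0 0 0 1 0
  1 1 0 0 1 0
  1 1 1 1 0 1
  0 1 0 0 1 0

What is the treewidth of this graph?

A width-2 tree decomposition is:
Bags: B1 = {b, d, e}  B2 = {a, d, e}  B3 = {b, e, f}  B4 = {a, c, e}
Tree: B1–B2, B1–B3, B2–B4
Every bag has size at most 3, so the width is 3 − 1 = 2 and tw(G) ≤ 2. For the lower bound, the 3 vertices {a, d, e} are pairwise adjacent, and any tree decomposition puts a clique entirely inside one bag — forcing width ≥ 2. The upper and lower bounds meet at 2, so that is the treewidth.

2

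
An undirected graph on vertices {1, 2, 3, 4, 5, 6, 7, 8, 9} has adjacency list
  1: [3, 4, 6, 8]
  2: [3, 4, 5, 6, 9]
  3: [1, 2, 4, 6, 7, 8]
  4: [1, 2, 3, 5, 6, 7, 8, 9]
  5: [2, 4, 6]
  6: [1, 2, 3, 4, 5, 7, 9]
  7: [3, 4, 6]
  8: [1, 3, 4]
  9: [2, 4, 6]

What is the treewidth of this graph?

A width-3 tree decomposition is:
Bags: B1 = {1, 3, 4, 8}  B2 = {1, 3, 4, 6}  B3 = {2, 3, 4, 6}  B4 = {2, 4, 5, 6}  B5 = {3, 4, 6, 7}  B6 = {2, 4, 6, 9}
Tree: B1–B2, B2–B3, B3–B4, B3–B5, B4–B6
The largest bag has 4 vertices, giving width 3; this decomposition certifies tw(G) ≤ 3. For the lower bound, the 4 vertices {1, 3, 4, 8} are pairwise adjacent, and any tree decomposition puts a clique entirely inside one bag — forcing width ≥ 3. The upper and lower bounds meet at 3, so that is the treewidth.

3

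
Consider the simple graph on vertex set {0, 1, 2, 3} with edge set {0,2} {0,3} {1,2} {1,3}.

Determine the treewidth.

A width-2 tree decomposition is:
Bags: B1 = {0, 1, 2}  B2 = {0, 1, 3}
Tree: B1–B2
The largest bag has 3 vertices, giving width 2; this decomposition certifies tw(G) ≤ 2. Since 1–2–0–3–1 is a cycle in G, G is not acyclic. Forests are exactly the graphs of treewidth ≤ 1, so tw(G) ≥ 2. The upper and lower bounds meet at 2, so that is the treewidth.

2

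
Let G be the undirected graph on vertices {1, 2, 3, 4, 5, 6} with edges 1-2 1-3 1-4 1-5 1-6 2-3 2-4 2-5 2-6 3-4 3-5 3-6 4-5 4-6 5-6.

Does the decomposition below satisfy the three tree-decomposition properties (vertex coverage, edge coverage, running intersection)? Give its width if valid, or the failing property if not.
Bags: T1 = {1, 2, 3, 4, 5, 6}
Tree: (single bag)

Yes; width 5.

Vertex coverage: the bags together contain {1, 2, 3, 4, 5, 6}, the full vertex set. Edge coverage: each edge of G has both endpoints in at least one bag. Running intersection: for every vertex, the bags containing it form a connected subtree. All three properties hold, so this is a valid tree decomposition of width max|bag| − 1 = 5, and hence tw(G) ≤ 5.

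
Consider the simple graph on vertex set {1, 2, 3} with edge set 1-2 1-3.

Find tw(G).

1

A width-1 tree decomposition is:
Bags: B1 = {1, 3}  B2 = {1, 2}
Tree: B1–B2
Every bag has size at most 2, so the width is 2 − 1 = 1 and tw(G) ≤ 1. Since G has at least one edge (e.g. 1–3), it is not an edgeless graph, so tw(G) ≥ 1. Combining the bounds, tw(G) = 1.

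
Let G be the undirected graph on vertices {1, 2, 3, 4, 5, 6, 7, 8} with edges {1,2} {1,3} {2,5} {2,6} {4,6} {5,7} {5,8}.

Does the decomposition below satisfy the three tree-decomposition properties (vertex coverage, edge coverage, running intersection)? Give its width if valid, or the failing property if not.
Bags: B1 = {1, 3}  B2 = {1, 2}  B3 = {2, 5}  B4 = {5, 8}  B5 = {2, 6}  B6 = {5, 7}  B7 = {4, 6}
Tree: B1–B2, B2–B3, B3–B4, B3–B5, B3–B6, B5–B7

Every vertex of G appears in some bag (union = {1, 2, 3, 4, 5, 6, 7, 8}); every edge is covered by a bag; and for each vertex v the set of bags containing v is connected in the bag tree. The decomposition is therefore valid. The largest bag has 2 vertices, so the width is 1.

Yes; width 1.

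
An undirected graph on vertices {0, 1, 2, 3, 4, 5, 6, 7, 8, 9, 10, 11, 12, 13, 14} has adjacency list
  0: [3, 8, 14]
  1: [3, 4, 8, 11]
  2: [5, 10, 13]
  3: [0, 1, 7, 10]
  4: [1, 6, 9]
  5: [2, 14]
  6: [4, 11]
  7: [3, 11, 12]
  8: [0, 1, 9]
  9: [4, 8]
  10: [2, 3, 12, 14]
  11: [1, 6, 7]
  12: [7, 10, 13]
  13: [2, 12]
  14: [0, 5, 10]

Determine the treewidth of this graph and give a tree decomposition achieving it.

Every bag has size at most 4, so the width is 4 − 1 = 3 and tw(G) ≤ 3. For the lower bound: the 4 vertex sets {2,5,13}, {14}, {10}, {0,3,7,12} are disjoint, each induces a connected subgraph, and every pair is joined by at least one edge of G. Contracting each set to a single vertex therefore yields K_{4} as a minor, and since treewidth is minor-monotone, tw(G) ≥ tw(K_{4}) = 3. Therefore the treewidth is 3.

Treewidth 3.
One optimal decomposition is:
Bags: B1 = {2, 5, 13, 14}  B2 = {2, 10, 13, 14}  B3 = {10, 12, 13, 14}  B4 = {0, 10, 12, 14}  B5 = {0, 3, 10, 12}  B6 = {0, 3, 7, 12}  B7 = {0, 3, 7, 8}  B8 = {1, 3, 7, 8}  B9 = {1, 7, 8, 11}  B10 = {1, 8, 9, 11}  B11 = {1, 4, 9, 11}  B12 = {4, 6, 9, 11}
Tree: B1–B2, B2–B3, B3–B4, B4–B5, B5–B6, B6–B7, B7–B8, B8–B9, B9–B10, B10–B11, B11–B12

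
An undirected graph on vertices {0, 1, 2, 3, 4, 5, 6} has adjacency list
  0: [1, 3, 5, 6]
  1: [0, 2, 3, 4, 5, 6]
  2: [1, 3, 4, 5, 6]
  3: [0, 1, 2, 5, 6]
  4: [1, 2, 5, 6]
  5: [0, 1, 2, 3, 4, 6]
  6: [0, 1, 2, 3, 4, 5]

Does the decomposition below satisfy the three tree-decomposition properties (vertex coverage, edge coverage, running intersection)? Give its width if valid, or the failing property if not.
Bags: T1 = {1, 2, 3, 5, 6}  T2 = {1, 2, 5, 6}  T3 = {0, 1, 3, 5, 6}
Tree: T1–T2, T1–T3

No — vertex 4 appears in no bag.

A tree decomposition must satisfy three properties: every vertex lies in some bag; for every edge, both endpoints lie together in some bag; and for every vertex, the bags containing it form a connected subtree. Here vertex 4 appears in no bag, so the decomposition is invalid.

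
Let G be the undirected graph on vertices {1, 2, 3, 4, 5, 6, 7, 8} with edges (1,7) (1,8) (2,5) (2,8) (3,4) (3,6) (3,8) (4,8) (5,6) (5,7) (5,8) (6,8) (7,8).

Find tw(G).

2

A width-2 tree decomposition is:
Bags: B1 = {3, 4, 8}  B2 = {3, 6, 8}  B3 = {5, 6, 8}  B4 = {5, 7, 8}  B5 = {2, 5, 8}  B6 = {1, 7, 8}
Tree: B1–B2, B2–B3, B3–B4, B3–B5, B4–B6
Each bag holds 3 vertices, so the decomposition has width 2, which upper-bounds the treewidth. For the lower bound, the 3 vertices {1, 7, 8} are pairwise adjacent, and any tree decomposition puts a clique entirely inside one bag — forcing width ≥ 2. Hence tw(G) = 2 exactly.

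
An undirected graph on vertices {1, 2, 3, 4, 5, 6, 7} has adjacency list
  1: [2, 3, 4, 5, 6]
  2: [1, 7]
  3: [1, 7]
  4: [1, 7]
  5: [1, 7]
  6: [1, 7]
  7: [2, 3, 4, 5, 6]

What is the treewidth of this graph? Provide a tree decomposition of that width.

The largest bag has 3 vertices, giving width 2; this decomposition certifies tw(G) ≤ 2. For the lower bound, G contains the cycle 1–4–7–6–1, so G is not a forest; only forests have treewidth ≤ 1, hence tw(G) ≥ 2. Therefore the treewidth is 2.

Treewidth 2.
Bags: B1 = {1, 4, 7}  B2 = {1, 6, 7}  B3 = {1, 3, 7}  B4 = {1, 5, 7}  B5 = {1, 2, 7}
Tree: B1–B2, B2–B3, B3–B4, B4–B5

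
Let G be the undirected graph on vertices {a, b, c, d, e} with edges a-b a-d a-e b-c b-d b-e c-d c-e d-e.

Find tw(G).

3

A width-3 tree decomposition is:
Bags: B1 = {b, c, d, e}  B2 = {a, b, d, e}
Tree: B1–B2
Every bag has size at most 4, so the width is 4 − 1 = 3 and tw(G) ≤ 3. For the lower bound, the 4 vertices {b, c, d, e} are pairwise adjacent, and any tree decomposition puts a clique entirely inside one bag — forcing width ≥ 3. Combining the bounds, tw(G) = 3.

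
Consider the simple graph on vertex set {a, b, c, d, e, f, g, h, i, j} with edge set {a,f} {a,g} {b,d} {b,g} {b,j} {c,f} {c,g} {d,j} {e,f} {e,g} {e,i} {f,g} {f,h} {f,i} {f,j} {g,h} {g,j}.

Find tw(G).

2

A width-2 tree decomposition is:
Bags: B1 = {f, g, h}  B2 = {a, f, g}  B3 = {c, f, g}  B4 = {e, f, g}  B5 = {f, g, j}  B6 = {b, g, j}  B7 = {e, f, i}  B8 = {b, d, j}
Tree: B1–B2, B2–B3, B1–B4, B4–B5, B5–B6, B4–B7, B6–B8
Every bag has size at most 3, so the width is 3 − 1 = 2 and tw(G) ≤ 2. Conversely, {b, d, j} is a clique of size 3, and the vertices of any clique must share a bag in every tree decomposition; so some bag has ≥ 3 vertices and tw(G) ≥ 2. The upper and lower bounds meet at 2, so that is the treewidth.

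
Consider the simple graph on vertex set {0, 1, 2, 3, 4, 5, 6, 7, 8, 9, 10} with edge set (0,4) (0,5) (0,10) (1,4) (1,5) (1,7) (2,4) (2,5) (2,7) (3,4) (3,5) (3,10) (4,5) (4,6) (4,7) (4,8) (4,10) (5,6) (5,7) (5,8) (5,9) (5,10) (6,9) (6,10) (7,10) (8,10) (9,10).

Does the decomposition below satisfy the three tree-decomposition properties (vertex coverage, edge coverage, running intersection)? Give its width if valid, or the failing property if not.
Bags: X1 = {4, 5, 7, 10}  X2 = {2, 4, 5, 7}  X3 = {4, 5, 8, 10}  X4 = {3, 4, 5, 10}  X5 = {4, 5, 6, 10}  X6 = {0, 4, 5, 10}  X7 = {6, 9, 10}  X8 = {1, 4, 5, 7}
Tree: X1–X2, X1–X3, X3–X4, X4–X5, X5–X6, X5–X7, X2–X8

A tree decomposition must satisfy three properties: every vertex lies in some bag; for every edge, both endpoints lie together in some bag; and for every vertex, the bags containing it form a connected subtree. Here edge (5,9) lies in no bag, so the decomposition is invalid.

No — edge (5,9) lies in no bag.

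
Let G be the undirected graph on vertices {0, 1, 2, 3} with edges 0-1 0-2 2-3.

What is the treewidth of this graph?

A width-1 tree decomposition is:
Bags: B1 = {0, 2}  B2 = {0, 1}  B3 = {2, 3}
Tree: B1–B2, B1–B3
Every bag has size at most 2, so the width is 2 − 1 = 1 and tw(G) ≤ 1. G has an edge, so its treewidth is at least 1. Therefore the treewidth is 1.

1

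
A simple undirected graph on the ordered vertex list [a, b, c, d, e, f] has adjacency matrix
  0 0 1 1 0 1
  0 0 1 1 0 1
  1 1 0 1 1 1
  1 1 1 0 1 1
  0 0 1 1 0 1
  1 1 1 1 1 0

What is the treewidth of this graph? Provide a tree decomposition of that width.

Each bag holds 4 vertices, so the decomposition has width 3, which upper-bounds the treewidth. On the other hand G contains the 4-clique {c, d, e, f}. A clique must lie in a single bag of any decomposition, so no decomposition can have width below 3. Therefore the treewidth is 3.

Treewidth 3.
One optimal decomposition is:
Bags: B1 = {a, c, d, f}  B2 = {c, d, e, f}  B3 = {b, c, d, f}
Tree: B1–B2, B2–B3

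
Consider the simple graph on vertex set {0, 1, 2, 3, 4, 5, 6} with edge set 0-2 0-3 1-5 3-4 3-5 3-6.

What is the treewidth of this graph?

1

A width-1 tree decomposition is:
Bags: B1 = {0, 3}  B2 = {0, 2}  B3 = {3, 5}  B4 = {3, 6}  B5 = {1, 5}  B6 = {3, 4}
Tree: B1–B2, B1–B3, B3–B4, B3–B5, B4–B6
Every bag has size at most 2, so the width is 2 − 1 = 1 and tw(G) ≤ 1. G has an edge, so its treewidth is at least 1. Hence tw(G) = 1 exactly.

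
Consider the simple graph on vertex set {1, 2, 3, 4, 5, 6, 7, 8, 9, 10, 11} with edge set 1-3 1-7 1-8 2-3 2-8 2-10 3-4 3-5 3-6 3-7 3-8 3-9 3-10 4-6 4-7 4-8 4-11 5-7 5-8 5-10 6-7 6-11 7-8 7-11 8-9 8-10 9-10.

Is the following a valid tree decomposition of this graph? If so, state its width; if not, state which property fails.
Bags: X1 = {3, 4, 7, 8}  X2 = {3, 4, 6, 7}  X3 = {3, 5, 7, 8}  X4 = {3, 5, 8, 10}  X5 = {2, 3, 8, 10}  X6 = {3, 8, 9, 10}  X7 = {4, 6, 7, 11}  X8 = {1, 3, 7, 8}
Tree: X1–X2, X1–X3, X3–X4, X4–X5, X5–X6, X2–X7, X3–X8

Checking the three conditions: (i) the bags cover all of {1, 2, 3, 4, 5, 6, 7, 8, 9, 10, 11}; (ii) for each edge, some bag contains both endpoints; (iii) the bags containing any fixed vertex form a subtree. All hold, so the decomposition is valid with width 4 − 1 = 3.

Yes; width 3.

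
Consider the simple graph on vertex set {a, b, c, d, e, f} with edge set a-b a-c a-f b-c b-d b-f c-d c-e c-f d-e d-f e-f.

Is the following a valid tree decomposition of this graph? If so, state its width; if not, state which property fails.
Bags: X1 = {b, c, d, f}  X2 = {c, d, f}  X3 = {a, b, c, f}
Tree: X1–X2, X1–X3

No — vertex e appears in no bag.

A tree decomposition must satisfy three properties: every vertex lies in some bag; for every edge, both endpoints lie together in some bag; and for every vertex, the bags containing it form a connected subtree. Here vertex e appears in no bag, so the decomposition is invalid.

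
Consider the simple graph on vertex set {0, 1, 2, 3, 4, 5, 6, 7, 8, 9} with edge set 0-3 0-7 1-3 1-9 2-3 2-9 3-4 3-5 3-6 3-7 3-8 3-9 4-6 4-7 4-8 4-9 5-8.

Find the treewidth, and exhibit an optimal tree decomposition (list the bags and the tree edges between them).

Each bag holds 3 vertices, so the decomposition has width 2, which upper-bounds the treewidth. For the lower bound, the 3 vertices {0, 3, 7} are pairwise adjacent, and any tree decomposition puts a clique entirely inside one bag — forcing width ≥ 2. Combining the bounds, tw(G) = 2.

Treewidth 2.
One such decomposition:
Bags: B1 = {3, 4, 7}  B2 = {0, 3, 7}  B3 = {3, 4, 9}  B4 = {3, 4, 8}  B5 = {3, 5, 8}  B6 = {2, 3, 9}  B7 = {1, 3, 9}  B8 = {3, 4, 6}
Tree: B1–B2, B1–B3, B1–B4, B4–B5, B3–B6, B3–B7, B1–B8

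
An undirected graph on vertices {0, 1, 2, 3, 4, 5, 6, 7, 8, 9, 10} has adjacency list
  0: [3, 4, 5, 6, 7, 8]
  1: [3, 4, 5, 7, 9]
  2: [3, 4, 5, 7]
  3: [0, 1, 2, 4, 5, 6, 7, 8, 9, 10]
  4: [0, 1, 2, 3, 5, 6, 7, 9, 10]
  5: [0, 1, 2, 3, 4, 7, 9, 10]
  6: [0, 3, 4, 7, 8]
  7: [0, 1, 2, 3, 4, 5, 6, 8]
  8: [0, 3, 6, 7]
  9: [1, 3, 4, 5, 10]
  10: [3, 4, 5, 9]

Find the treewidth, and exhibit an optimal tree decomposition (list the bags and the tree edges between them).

The largest bag has 5 vertices, giving width 4; this decomposition certifies tw(G) ≤ 4. For the lower bound, the 5 vertices {0, 3, 6, 7, 8} are pairwise adjacent, and any tree decomposition puts a clique entirely inside one bag — forcing width ≥ 4. Hence tw(G) = 4 exactly.

Treewidth 4.
One optimal decomposition is:
Bags: B1 = {1, 3, 4, 5, 7}  B2 = {2, 3, 4, 5, 7}  B3 = {0, 3, 4, 5, 7}  B4 = {1, 3, 4, 5, 9}  B5 = {3, 4, 5, 9, 10}  B6 = {0, 3, 4, 6, 7}  B7 = {0, 3, 6, 7, 8}
Tree: B1–B2, B2–B3, B1–B4, B4–B5, B3–B6, B6–B7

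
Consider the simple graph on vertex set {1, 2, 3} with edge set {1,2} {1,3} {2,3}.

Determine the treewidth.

A width-2 tree decomposition is:
Bags: B1 = {1, 2, 3}
Tree: (single bag)
With just one bag of size 3, the width is 3 − 1 = 2, so tw(G) ≤ 2. Conversely, {1, 2, 3} is a clique of size 3, and the vertices of any clique must share a bag in every tree decomposition; so some bag has ≥ 3 vertices and tw(G) ≥ 2. Therefore the treewidth is 2.

2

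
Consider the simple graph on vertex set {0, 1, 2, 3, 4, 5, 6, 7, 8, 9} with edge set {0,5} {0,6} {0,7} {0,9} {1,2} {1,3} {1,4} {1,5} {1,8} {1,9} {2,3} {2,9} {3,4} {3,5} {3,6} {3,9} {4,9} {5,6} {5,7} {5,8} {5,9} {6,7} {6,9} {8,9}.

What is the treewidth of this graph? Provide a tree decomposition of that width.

The largest bag has 4 vertices, giving width 3; this decomposition certifies tw(G) ≤ 3. On the other hand G contains the 4-clique {0, 5, 6, 9}. A clique must lie in a single bag of any decomposition, so no decomposition can have width below 3. Combining the bounds, tw(G) = 3.

Treewidth 3.
One such decomposition:
Bags: B1 = {1, 3, 5, 9}  B2 = {3, 5, 6, 9}  B3 = {1, 5, 8, 9}  B4 = {1, 2, 3, 9}  B5 = {0, 5, 6, 9}  B6 = {0, 5, 6, 7}  B7 = {1, 3, 4, 9}
Tree: B1–B2, B1–B3, B1–B4, B2–B5, B5–B6, B4–B7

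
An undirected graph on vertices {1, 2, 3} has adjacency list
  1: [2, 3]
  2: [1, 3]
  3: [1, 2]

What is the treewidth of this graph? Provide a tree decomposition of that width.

Treewidth 2.
One optimal decomposition is:
Bags: B1 = {1, 2, 3}
Tree: (single bag)

With just one bag of size 3, the width is 3 − 1 = 2, so tw(G) ≤ 2. Conversely, {1, 2, 3} is a clique of size 3, and the vertices of any clique must share a bag in every tree decomposition; so some bag has ≥ 3 vertices and tw(G) ≥ 2. The upper and lower bounds meet at 2, so that is the treewidth.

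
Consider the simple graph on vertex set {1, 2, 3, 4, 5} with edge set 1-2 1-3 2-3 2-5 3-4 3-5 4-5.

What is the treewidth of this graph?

2

A width-2 tree decomposition is:
Bags: B1 = {2, 3, 5}  B2 = {1, 2, 3}  B3 = {3, 4, 5}
Tree: B1–B2, B1–B3
The largest bag has 3 vertices, giving width 2; this decomposition certifies tw(G) ≤ 2. On the other hand G contains the 3-clique {1, 2, 3}. A clique must lie in a single bag of any decomposition, so no decomposition can have width below 2. Combining the bounds, tw(G) = 2.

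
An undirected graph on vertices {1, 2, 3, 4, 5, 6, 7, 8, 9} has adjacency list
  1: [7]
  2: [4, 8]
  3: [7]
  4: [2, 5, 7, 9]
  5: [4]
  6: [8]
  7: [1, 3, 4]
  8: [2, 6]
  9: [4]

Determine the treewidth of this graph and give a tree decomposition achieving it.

Treewidth 1.
One such decomposition:
Bags: B1 = {2, 4}  B2 = {2, 8}  B3 = {6, 8}  B4 = {4, 7}  B5 = {3, 7}  B6 = {4, 5}  B7 = {4, 9}  B8 = {1, 7}
Tree: B1–B2, B2–B3, B1–B4, B4–B5, B1–B6, B4–B7, B5–B8

Every bag has size at most 2, so the width is 2 − 1 = 1 and tw(G) ≤ 1. Since G has at least one edge (e.g. 4–2), it is not an edgeless graph, so tw(G) ≥ 1. The upper and lower bounds meet at 1, so that is the treewidth.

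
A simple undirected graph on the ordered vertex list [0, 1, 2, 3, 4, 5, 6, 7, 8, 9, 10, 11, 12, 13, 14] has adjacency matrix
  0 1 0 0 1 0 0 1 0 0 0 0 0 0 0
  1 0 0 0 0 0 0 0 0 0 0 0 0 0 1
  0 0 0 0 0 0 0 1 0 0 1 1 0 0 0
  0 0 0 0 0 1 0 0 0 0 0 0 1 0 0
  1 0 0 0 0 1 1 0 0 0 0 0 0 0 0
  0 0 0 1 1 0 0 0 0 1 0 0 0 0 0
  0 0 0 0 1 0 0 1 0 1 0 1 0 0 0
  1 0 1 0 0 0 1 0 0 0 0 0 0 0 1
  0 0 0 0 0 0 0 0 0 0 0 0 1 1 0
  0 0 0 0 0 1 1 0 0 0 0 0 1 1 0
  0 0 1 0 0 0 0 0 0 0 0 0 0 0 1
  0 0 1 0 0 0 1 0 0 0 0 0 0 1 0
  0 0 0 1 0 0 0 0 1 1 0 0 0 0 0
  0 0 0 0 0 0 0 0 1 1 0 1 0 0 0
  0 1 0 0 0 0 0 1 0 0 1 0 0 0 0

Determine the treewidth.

A width-3 tree decomposition is:
Bags: B1 = {1, 2, 10, 14}  B2 = {1, 2, 7, 14}  B3 = {0, 1, 2, 7}  B4 = {0, 2, 7, 11}  B5 = {0, 6, 7, 11}  B6 = {0, 4, 6, 11}  B7 = {4, 6, 11, 13}  B8 = {4, 6, 9, 13}  B9 = {4, 5, 9, 13}  B10 = {5, 8, 9, 13}  B11 = {5, 8, 9, 12}  B12 = {3, 5, 8, 12}
Tree: B1–B2, B2–B3, B3–B4, B4–B5, B5–B6, B6–B7, B7–B8, B8–B9, B9–B10, B10–B11, B11–B12
Every bag has size at most 4, so the width is 4 − 1 = 3 and tw(G) ≤ 3. For the lower bound: the 4 vertex sets {1,10,14}, {2}, {7}, {0,4,6,11} are disjoint, each induces a connected subgraph, and every pair is joined by at least one edge of G. Contracting each set to a single vertex therefore yields K_{4} as a minor, and since treewidth is minor-monotone, tw(G) ≥ tw(K_{4}) = 3. Combining the bounds, tw(G) = 3.

3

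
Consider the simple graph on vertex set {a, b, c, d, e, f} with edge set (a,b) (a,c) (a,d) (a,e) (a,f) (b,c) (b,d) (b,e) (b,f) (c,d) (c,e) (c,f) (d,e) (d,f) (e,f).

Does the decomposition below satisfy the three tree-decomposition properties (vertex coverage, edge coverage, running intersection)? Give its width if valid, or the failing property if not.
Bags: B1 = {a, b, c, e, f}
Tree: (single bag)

A tree decomposition must satisfy three properties: every vertex lies in some bag; for every edge, both endpoints lie together in some bag; and for every vertex, the bags containing it form a connected subtree. Here vertex d appears in no bag, so the decomposition is invalid.

No — vertex d appears in no bag.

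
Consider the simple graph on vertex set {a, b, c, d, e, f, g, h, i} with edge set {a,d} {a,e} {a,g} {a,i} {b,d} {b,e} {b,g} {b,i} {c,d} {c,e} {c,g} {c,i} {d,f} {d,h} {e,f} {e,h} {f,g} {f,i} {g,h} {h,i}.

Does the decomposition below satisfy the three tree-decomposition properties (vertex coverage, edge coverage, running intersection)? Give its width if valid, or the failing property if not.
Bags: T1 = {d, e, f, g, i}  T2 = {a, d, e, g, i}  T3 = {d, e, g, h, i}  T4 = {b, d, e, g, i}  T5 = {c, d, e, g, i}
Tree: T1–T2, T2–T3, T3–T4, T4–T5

Yes; width 4.

Checking the three conditions: (i) the bags cover all of {a, b, c, d, e, f, g, h, i}; (ii) for each edge, some bag contains both endpoints; (iii) the bags containing any fixed vertex form a subtree. All hold, so the decomposition is valid with width 5 − 1 = 4.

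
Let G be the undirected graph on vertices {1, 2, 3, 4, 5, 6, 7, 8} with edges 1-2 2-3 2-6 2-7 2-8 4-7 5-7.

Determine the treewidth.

A width-1 tree decomposition is:
Bags: B1 = {2, 7}  B2 = {5, 7}  B3 = {4, 7}  B4 = {2, 8}  B5 = {1, 2}  B6 = {2, 3}  B7 = {2, 6}
Tree: B1–B2, B1–B3, B1–B4, B1–B5, B5–B6, B6–B7
The largest bag has 2 vertices, giving width 1; this decomposition certifies tw(G) ≤ 1. Any graph with an edge has treewidth ≥ 1, and G has the edge 7–2. Combining the bounds, tw(G) = 1.

1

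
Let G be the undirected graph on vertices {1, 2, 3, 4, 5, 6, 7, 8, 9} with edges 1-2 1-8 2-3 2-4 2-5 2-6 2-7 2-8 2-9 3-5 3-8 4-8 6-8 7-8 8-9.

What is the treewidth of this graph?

2

A width-2 tree decomposition is:
Bags: B1 = {2, 3, 5}  B2 = {2, 3, 8}  B3 = {2, 4, 8}  B4 = {2, 8, 9}  B5 = {1, 2, 8}  B6 = {2, 6, 8}  B7 = {2, 7, 8}
Tree: B1–B2, B2–B3, B2–B4, B2–B5, B2–B6, B4–B7
Each bag holds 3 vertices, so the decomposition has width 2, which upper-bounds the treewidth. For the lower bound, the 3 vertices {1, 2, 8} are pairwise adjacent, and any tree decomposition puts a clique entirely inside one bag — forcing width ≥ 2. The upper and lower bounds meet at 2, so that is the treewidth.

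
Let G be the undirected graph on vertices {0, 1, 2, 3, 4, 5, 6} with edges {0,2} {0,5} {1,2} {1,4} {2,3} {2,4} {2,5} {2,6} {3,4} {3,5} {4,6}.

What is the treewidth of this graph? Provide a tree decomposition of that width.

The largest bag has 3 vertices, giving width 2; this decomposition certifies tw(G) ≤ 2. Conversely, {0, 2, 5} is a clique of size 3, and the vertices of any clique must share a bag in every tree decomposition; so some bag has ≥ 3 vertices and tw(G) ≥ 2. Therefore the treewidth is 2.

Treewidth 2.
Bags: B1 = {2, 3, 5}  B2 = {2, 3, 4}  B3 = {1, 2, 4}  B4 = {2, 4, 6}  B5 = {0, 2, 5}
Tree: B1–B2, B2–B3, B3–B4, B1–B5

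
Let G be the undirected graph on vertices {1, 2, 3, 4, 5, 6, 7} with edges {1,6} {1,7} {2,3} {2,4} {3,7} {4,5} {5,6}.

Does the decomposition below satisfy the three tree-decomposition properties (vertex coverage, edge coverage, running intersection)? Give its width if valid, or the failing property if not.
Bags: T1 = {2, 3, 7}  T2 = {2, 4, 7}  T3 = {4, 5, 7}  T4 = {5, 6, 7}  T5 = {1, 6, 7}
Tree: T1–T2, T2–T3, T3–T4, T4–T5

Vertex coverage: the bags together contain {1, 2, 3, 4, 5, 6, 7}, the full vertex set. Edge coverage: each edge of G has both endpoints in at least one bag. Running intersection: for every vertex, the bags containing it form a connected subtree. All three properties hold, so this is a valid tree decomposition of width max|bag| − 1 = 2, and hence tw(G) ≤ 2.

Yes; width 2.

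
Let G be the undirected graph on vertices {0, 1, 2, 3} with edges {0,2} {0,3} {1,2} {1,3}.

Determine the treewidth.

A width-2 tree decomposition is:
Bags: B1 = {0, 1, 2}  B2 = {0, 1, 3}
Tree: B1–B2
Each bag holds 3 vertices, so the decomposition has width 2, which upper-bounds the treewidth. The edges 1–2–0–3–1 form a cycle, so G is not a tree and its treewidth is at least 2. Therefore the treewidth is 2.

2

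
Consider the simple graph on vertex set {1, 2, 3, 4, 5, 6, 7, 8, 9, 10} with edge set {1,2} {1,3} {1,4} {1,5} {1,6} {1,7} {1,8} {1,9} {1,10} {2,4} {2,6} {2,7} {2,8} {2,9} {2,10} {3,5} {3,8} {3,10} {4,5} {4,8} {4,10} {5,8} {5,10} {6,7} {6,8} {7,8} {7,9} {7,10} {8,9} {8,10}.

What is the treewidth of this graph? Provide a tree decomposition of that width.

Treewidth 4.
One such decomposition:
Bags: B1 = {1, 2, 7, 8, 10}  B2 = {1, 2, 4, 8, 10}  B3 = {1, 4, 5, 8, 10}  B4 = {1, 2, 7, 8, 9}  B5 = {1, 3, 5, 8, 10}  B6 = {1, 2, 6, 7, 8}
Tree: B1–B2, B2–B3, B1–B4, B3–B5, B1–B6

The largest bag has 5 vertices, giving width 4; this decomposition certifies tw(G) ≤ 4. Conversely, {1, 2, 4, 8, 10} is a clique of size 5, and the vertices of any clique must share a bag in every tree decomposition; so some bag has ≥ 5 vertices and tw(G) ≥ 4. Hence tw(G) = 4 exactly.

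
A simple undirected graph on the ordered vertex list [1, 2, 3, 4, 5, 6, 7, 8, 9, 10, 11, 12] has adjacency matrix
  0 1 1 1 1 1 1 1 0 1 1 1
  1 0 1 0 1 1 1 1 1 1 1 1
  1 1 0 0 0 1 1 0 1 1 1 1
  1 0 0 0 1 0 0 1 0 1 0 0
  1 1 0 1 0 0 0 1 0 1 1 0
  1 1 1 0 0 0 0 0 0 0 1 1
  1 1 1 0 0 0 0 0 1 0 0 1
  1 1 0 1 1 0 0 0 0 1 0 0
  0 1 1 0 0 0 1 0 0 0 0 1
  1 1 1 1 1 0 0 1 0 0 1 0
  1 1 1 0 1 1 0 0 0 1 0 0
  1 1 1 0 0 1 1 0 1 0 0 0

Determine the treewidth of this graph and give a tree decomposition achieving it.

Every bag has size at most 5, so the width is 5 − 1 = 4 and tw(G) ≤ 4. Conversely, {1, 2, 5, 8, 10} is a clique of size 5, and the vertices of any clique must share a bag in every tree decomposition; so some bag has ≥ 5 vertices and tw(G) ≥ 4. The upper and lower bounds meet at 4, so that is the treewidth.

Treewidth 4.
Bags: B1 = {1, 2, 5, 10, 11}  B2 = {1, 2, 3, 10, 11}  B3 = {1, 2, 3, 6, 11}  B4 = {1, 2, 3, 6, 12}  B5 = {1, 2, 5, 8, 10}  B6 = {1, 4, 5, 8, 10}  B7 = {1, 2, 3, 7, 12}  B8 = {2, 3, 7, 9, 12}
Tree: B1–B2, B2–B3, B3–B4, B1–B5, B5–B6, B4–B7, B7–B8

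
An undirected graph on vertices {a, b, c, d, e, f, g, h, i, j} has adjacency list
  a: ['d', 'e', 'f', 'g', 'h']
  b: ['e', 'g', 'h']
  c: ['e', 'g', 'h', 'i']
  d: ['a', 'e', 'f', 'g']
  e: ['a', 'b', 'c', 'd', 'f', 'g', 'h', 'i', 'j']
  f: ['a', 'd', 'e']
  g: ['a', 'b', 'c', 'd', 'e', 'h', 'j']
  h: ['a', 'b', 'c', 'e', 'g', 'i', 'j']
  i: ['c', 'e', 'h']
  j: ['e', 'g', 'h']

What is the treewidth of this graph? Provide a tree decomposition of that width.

Every bag has size at most 4, so the width is 4 − 1 = 3 and tw(G) ≤ 3. For the lower bound, the 4 vertices {a, d, e, g} are pairwise adjacent, and any tree decomposition puts a clique entirely inside one bag — forcing width ≥ 3. Combining the bounds, tw(G) = 3.

Treewidth 3.
Bags: B1 = {c, e, g, h}  B2 = {b, e, g, h}  B3 = {a, e, g, h}  B4 = {a, d, e, g}  B5 = {a, d, e, f}  B6 = {e, g, h, j}  B7 = {c, e, h, i}
Tree: B1–B2, B2–B3, B3–B4, B4–B5, B1–B6, B1–B7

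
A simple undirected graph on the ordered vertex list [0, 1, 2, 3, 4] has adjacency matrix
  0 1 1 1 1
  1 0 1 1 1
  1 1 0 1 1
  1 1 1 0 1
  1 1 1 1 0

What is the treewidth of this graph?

A width-4 tree decomposition is:
Bags: B1 = {0, 1, 2, 3, 4}
Tree: (single bag)
With just one bag of size 5, the width is 5 − 1 = 4, so tw(G) ≤ 4. On the other hand G contains the 5-clique {0, 1, 2, 3, 4}. A clique must lie in a single bag of any decomposition, so no decomposition can have width below 4. Therefore the treewidth is 4.

4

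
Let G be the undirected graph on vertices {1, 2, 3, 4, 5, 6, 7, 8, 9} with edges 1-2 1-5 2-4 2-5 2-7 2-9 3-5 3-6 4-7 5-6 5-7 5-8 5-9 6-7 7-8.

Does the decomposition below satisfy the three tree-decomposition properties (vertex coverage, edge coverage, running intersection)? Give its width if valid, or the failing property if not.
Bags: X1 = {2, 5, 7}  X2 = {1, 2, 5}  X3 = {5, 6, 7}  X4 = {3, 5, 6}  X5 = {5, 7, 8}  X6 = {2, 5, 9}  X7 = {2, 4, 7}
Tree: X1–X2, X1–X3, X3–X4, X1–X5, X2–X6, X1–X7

Every vertex of G appears in some bag (union = {1, 2, 3, 4, 5, 6, 7, 8, 9}); every edge is covered by a bag; and for each vertex v the set of bags containing v is connected in the bag tree. The decomposition is therefore valid. The largest bag has 3 vertices, so the width is 2.

Yes; width 2.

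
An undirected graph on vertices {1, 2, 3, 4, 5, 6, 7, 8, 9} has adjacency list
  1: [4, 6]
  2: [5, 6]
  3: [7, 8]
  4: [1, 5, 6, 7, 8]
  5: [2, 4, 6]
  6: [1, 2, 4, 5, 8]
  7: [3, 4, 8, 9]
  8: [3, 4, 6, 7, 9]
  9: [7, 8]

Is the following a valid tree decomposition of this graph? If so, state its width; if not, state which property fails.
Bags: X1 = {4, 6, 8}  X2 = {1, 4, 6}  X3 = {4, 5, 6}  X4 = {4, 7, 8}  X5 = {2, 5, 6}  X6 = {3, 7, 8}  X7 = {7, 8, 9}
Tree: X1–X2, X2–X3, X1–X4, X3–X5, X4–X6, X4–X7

Yes; width 2.

Checking the three conditions: (i) the bags cover all of {1, 2, 3, 4, 5, 6, 7, 8, 9}; (ii) for each edge, some bag contains both endpoints; (iii) the bags containing any fixed vertex form a subtree. All hold, so the decomposition is valid with width 3 − 1 = 2.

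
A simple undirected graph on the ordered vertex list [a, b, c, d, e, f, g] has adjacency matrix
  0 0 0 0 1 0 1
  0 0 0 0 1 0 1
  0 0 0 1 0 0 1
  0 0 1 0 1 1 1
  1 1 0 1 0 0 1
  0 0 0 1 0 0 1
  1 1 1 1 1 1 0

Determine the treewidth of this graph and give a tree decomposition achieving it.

Treewidth 2.
Bags: B1 = {b, e, g}  B2 = {d, e, g}  B3 = {d, f, g}  B4 = {c, d, g}  B5 = {a, e, g}
Tree: B1–B2, B2–B3, B3–B4, B2–B5

Every bag has size at most 3, so the width is 3 − 1 = 2 and tw(G) ≤ 2. For the lower bound, the 3 vertices {d, e, g} are pairwise adjacent, and any tree decomposition puts a clique entirely inside one bag — forcing width ≥ 2. Hence tw(G) = 2 exactly.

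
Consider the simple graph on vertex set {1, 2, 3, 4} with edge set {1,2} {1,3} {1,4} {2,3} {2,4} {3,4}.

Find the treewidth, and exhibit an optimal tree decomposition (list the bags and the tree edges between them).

With just one bag of size 4, the width is 4 − 1 = 3, so tw(G) ≤ 3. For the lower bound, the 4 vertices {1, 2, 3, 4} are pairwise adjacent, and any tree decomposition puts a clique entirely inside one bag — forcing width ≥ 3. Hence tw(G) = 3 exactly.

Treewidth 3.
Bags: B1 = {1, 2, 3, 4}
Tree: (single bag)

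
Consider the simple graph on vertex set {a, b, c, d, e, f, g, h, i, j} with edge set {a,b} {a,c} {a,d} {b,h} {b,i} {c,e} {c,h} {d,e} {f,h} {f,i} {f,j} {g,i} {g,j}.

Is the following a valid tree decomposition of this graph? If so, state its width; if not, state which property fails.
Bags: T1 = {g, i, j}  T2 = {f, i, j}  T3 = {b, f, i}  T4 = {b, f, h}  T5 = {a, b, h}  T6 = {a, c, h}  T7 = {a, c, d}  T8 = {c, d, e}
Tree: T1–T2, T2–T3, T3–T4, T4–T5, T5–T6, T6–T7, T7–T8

Every vertex of G appears in some bag (union = {a, b, c, d, e, f, g, h, i, j}); every edge is covered by a bag; and for each vertex v the set of bags containing v is connected in the bag tree. The decomposition is therefore valid. The largest bag has 3 vertices, so the width is 2.

Yes; width 2.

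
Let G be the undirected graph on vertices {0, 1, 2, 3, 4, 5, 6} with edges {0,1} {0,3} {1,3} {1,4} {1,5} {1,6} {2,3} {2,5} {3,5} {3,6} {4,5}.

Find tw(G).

A width-2 tree decomposition is:
Bags: B1 = {1, 3, 5}  B2 = {0, 1, 3}  B3 = {1, 3, 6}  B4 = {2, 3, 5}  B5 = {1, 4, 5}
Tree: B1–B2, B2–B3, B1–B4, B1–B5
The largest bag has 3 vertices, giving width 2; this decomposition certifies tw(G) ≤ 2. On the other hand G contains the 3-clique {0, 1, 3}. A clique must lie in a single bag of any decomposition, so no decomposition can have width below 2. The upper and lower bounds meet at 2, so that is the treewidth.

2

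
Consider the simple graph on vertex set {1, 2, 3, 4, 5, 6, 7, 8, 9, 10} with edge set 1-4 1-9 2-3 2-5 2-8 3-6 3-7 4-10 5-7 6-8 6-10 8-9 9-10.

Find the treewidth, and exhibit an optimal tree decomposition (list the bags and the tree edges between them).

Treewidth 2.
One such decomposition:
Bags: B1 = {2, 5, 7}  B2 = {2, 3, 7}  B3 = {2, 3, 8}  B4 = {3, 6, 8}  B5 = {6, 8, 9}  B6 = {6, 9, 10}  B7 = {1, 9, 10}  B8 = {1, 4, 10}
Tree: B1–B2, B2–B3, B3–B4, B4–B5, B5–B6, B6–B7, B7–B8

The largest bag has 3 vertices, giving width 2; this decomposition certifies tw(G) ≤ 2. Since 5–7–3–2–5 is a cycle in G, G is not acyclic. Forests are exactly the graphs of treewidth ≤ 1, so tw(G) ≥ 2. Combining the bounds, tw(G) = 2.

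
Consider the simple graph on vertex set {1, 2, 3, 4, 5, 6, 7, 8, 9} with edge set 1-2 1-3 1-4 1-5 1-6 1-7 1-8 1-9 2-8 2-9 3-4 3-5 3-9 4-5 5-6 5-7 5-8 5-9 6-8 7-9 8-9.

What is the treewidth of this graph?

A width-3 tree decomposition is:
Bags: B1 = {1, 5, 7, 9}  B2 = {1, 5, 8, 9}  B3 = {1, 2, 8, 9}  B4 = {1, 3, 5, 9}  B5 = {1, 3, 4, 5}  B6 = {1, 5, 6, 8}
Tree: B1–B2, B2–B3, B2–B4, B4–B5, B2–B6
The largest bag has 4 vertices, giving width 3; this decomposition certifies tw(G) ≤ 3. For the lower bound, the 4 vertices {1, 2, 8, 9} are pairwise adjacent, and any tree decomposition puts a clique entirely inside one bag — forcing width ≥ 3. Therefore the treewidth is 3.

3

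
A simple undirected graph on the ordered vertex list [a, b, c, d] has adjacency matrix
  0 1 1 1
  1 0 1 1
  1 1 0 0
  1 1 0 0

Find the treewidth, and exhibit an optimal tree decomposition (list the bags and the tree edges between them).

Treewidth 2.
Bags: B1 = {a, b, c}  B2 = {a, b, d}
Tree: B1–B2

Every bag has size at most 3, so the width is 3 − 1 = 2 and tw(G) ≤ 2. Conversely, {a, b, d} is a clique of size 3, and the vertices of any clique must share a bag in every tree decomposition; so some bag has ≥ 3 vertices and tw(G) ≥ 2. The upper and lower bounds meet at 2, so that is the treewidth.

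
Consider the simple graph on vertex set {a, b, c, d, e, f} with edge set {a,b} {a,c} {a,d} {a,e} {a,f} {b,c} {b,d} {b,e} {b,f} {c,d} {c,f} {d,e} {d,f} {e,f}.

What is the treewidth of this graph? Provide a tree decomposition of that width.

Treewidth 4.
Bags: B1 = {a, b, c, d, f}  B2 = {a, b, d, e, f}
Tree: B1–B2

Every bag has size at most 5, so the width is 5 − 1 = 4 and tw(G) ≤ 4. On the other hand G contains the 5-clique {a, b, d, e, f}. A clique must lie in a single bag of any decomposition, so no decomposition can have width below 4. The upper and lower bounds meet at 4, so that is the treewidth.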